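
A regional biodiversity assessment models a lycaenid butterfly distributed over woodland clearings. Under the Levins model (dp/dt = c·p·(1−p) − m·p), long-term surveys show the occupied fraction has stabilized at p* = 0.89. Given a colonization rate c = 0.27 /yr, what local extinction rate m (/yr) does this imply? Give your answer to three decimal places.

0.030

At equilibrium c(1−p*) = m.
m = 0.27 × (1 − 0.89) = 0.27 × 0.1100 = 0.0297.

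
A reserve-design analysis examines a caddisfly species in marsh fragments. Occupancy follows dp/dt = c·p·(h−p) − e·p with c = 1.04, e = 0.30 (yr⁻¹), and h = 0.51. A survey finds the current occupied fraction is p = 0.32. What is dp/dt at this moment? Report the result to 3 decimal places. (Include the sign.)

Colonization term: c·p·(h−p) = 1.04×0.32×0.1900 = 0.06323.
Extinction term: e·p = 0.09600.
dp/dt = 0.06323 − 0.09600 = -0.03277.

-0.033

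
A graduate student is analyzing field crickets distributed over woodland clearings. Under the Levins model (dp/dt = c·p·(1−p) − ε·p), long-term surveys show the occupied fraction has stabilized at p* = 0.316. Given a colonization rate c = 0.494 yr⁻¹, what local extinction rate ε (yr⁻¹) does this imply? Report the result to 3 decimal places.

0.338

At equilibrium c(1−p*) = ε.
ε = 0.494 × (1 − 0.316) = 0.494 × 0.6840 = 0.3379.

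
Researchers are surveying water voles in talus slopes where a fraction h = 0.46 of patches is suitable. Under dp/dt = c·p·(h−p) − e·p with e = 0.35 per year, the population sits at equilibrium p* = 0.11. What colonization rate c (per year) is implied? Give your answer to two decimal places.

1.00

At equilibrium c(h−p*) = e, so c = e/(h−p*).
c = 0.35/(0.46 − 0.11) = 0.35/0.3500 = 1.0000.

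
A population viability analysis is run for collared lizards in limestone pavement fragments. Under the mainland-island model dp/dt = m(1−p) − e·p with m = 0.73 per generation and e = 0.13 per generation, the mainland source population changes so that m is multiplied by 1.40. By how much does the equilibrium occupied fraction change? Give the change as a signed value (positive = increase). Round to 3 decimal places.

Before: p* = 0.73/(0.73+0.13) = 0.8488.
After: m = 1.022, e = 0.13; p* = 1.022/1.1520 = 0.8872.
Δp* = 0.8872 − 0.8488 = +0.0383.

0.038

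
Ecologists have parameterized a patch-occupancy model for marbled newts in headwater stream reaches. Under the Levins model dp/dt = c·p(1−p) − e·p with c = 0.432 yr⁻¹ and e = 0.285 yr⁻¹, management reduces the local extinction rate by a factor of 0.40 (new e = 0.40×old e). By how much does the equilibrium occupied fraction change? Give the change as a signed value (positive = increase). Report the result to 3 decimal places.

Before: p* = 1 − 0.285/0.432 = 0.3403.
After the change, c = 0.432, e = 0.114, so p* = 1 − 0.114/0.432 = 0.7361.
Δp* = 0.7361 − 0.3403 = +0.3958.

0.396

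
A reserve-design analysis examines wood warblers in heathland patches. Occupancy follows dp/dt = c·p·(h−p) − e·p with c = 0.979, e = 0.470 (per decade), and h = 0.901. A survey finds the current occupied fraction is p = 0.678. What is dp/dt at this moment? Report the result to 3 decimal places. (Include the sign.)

Colonization term: c·p·(h−p) = 0.979×0.678×0.2230 = 0.14802.
Extinction term: e·p = 0.31866.
dp/dt = 0.14802 − 0.31866 = -0.17064.

-0.171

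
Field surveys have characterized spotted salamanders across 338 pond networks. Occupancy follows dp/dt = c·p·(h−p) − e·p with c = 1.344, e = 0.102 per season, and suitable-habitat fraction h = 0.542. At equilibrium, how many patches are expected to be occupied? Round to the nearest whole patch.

158

p* = h − e/c = 0.542 − 0.0759 = 0.4661.
Expected occupied patches = N × p* = 338 × 0.4661 = 157.54 ≈ 158.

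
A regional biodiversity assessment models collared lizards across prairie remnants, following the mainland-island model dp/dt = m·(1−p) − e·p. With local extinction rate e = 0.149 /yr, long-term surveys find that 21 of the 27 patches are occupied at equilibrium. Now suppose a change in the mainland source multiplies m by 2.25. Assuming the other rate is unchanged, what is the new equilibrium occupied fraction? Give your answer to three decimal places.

Observed p* = 21/27 = 0.77778.
Balance m(1−p*) = e·p* gives m = e·p*/(1−p*) = 0.149×0.77778/0.22222 = 0.52151.
New p* = m/(m+e) = 1.17340/(1.17340+0.14900) = 0.88733.

0.887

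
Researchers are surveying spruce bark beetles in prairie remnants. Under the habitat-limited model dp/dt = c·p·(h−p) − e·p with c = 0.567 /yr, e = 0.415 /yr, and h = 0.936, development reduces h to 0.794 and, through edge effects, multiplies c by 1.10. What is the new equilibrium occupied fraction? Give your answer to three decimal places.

Before: p* = h − e/c = 0.936 − 0.415/0.567 = 0.936 − 0.7319 = 0.2041.
After: c = 0.6237, e = 0.415, h = 0.794; p* = 0.794 − 0.415/0.6237 = 0.1286.

0.129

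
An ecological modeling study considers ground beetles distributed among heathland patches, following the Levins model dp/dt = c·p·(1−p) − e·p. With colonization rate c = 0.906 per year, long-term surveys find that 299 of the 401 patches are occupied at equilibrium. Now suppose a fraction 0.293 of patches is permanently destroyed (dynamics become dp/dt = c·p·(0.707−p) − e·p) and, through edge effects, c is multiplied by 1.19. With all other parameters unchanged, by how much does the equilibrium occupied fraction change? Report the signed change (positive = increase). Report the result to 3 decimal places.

Observed p* = 299/401 = 0.74564.
Balance c(1−p*) = e gives e = 0.906×(1 − 0.74564) = 0.23045.
New p* = 0.707 − e/c = 0.707 − 0.23045/1.07814 = 0.49325.
Δp* = 0.49325 − 0.74564 = -0.25239.

-0.252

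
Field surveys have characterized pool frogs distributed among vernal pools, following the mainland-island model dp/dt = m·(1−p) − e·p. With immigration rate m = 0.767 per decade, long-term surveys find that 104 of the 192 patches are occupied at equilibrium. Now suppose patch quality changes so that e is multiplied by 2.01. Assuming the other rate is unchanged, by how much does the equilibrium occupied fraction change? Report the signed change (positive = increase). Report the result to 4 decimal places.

Observed p* = 104/192 = 0.54167.
Balance m(1−p*) = e·p* gives e = m(1−p*)/p* = 0.767×0.45833/0.54167 = 0.64899.
New p* = m/(m+e) = 0.76700/(0.76700+1.30447) = 0.37027.
Δp* = 0.37027 − 0.54167 = -0.17140.

-0.1714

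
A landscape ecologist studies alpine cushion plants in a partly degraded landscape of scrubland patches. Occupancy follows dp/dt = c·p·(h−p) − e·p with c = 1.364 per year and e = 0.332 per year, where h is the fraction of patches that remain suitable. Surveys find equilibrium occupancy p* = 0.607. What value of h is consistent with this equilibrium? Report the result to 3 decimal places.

0.850

At equilibrium c(h−p*) = e, so h = p* + e/c.
h = 0.607 + 0.332/1.364 = 0.607 + 0.2434 = 0.8504.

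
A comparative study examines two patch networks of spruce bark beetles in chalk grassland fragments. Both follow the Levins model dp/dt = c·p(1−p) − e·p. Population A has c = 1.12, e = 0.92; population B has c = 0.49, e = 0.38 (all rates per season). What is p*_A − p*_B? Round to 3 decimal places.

A: p*_A = 1 − 0.92/1.12 = 0.1786.
B: p*_B = 1 − 0.38/0.49 = 0.2245.
p*_A − p*_B = 0.1786 − 0.2245 = -0.0459.

-0.046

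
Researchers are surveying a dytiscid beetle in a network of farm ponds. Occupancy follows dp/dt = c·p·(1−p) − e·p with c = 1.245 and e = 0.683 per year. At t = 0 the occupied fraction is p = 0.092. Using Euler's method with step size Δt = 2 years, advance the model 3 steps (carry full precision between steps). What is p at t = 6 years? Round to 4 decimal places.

Update rule: p ← p + [c·p·(1−p) − e·p]·Δt with Δt = 2.
t = 2: p = 0.09200 + (+0.08233) = 0.17433
t = 4: p = 0.17433 + (+0.12027) = 0.29461
t = 6: p = 0.29461 + (+0.11502) = 0.40963

0.4096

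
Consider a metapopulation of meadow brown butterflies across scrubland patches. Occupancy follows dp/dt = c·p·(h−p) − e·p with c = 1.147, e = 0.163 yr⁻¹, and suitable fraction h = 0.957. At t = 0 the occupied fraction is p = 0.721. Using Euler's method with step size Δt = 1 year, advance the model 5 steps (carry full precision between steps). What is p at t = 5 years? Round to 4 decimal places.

0.8149

Update rule: p ← p + [c·p·(h−p) − e·p]·Δt with Δt = 1.
t = 1: p = 0.72100 + (+0.07765) = 0.79865
t = 2: p = 0.79865 + (+0.01488) = 0.81353
t = 3: p = 0.81353 + (+0.00127) = 0.81480
t = 4: p = 0.81480 + (+0.00009) = 0.81488
t = 5: p = 0.81488 + (+0.00001) = 0.81489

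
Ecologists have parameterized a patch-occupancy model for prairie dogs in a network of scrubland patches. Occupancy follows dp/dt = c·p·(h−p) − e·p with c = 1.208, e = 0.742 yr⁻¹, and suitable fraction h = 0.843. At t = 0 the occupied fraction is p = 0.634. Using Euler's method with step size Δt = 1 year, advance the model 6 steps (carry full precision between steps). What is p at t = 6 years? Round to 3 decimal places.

0.241

Update rule: p ← p + [c·p·(h−p) − e·p]·Δt with Δt = 1.
  1  |  dp/dt·Δt = -0.310361  |  p_1 = 0.323639
  2  |  dp/dt·Δt = -0.037093  |  p_2 = 0.286546
  3  |  dp/dt·Δt = -0.020002  |  p_3 = 0.266544
  4  |  dp/dt·Δt = -0.012165  |  p_4 = 0.254379
  5  |  dp/dt·Δt = -0.007872  |  p_5 = 0.246507
  6  |  dp/dt·Δt = -0.005284  |  p_6 = 0.241223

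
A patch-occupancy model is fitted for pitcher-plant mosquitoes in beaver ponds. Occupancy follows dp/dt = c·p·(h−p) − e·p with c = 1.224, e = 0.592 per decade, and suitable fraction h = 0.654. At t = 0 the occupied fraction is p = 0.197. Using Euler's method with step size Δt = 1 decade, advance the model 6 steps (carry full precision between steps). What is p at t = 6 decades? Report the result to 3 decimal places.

Update rule: p ← p + [c·p·(h−p) − e·p]·Δt with Δt = 1.
p: 0.19700 → 0.19057  (Δp = -0.00643)
p: 0.19057 → 0.18585  (Δp = -0.00472)
p: 0.18585 → 0.18232  (Δp = -0.00353)
p: 0.18232 → 0.17965  (Δp = -0.00267)
p: 0.17965 → 0.17760  (Δp = -0.00205)
p: 0.17760 → 0.17602  (Δp = -0.00158)

0.176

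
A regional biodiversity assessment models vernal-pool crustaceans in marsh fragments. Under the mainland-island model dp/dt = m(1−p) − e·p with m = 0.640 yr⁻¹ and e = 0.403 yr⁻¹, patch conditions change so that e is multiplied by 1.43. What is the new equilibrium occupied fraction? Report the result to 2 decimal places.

Before: p* = 0.640/(0.640+0.403) = 0.6136.
After: m = 0.64, e = 0.57629; p* = 0.64/1.2163 = 0.5262.

0.53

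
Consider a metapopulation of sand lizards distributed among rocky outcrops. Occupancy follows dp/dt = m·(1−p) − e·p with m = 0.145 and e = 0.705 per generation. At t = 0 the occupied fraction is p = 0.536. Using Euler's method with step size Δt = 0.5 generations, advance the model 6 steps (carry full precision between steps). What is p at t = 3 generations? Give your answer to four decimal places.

0.1838

Update rule: p ← p + [m·(1−p) − e·p]·Δt with Δt = 0.5.
step 1: Δp = -0.15530, p = 0.38070
step 2: Δp = -0.08930, p = 0.29140
step 3: Δp = -0.05135, p = 0.24006
step 4: Δp = -0.02952, p = 0.21053
step 5: Δp = -0.01698, p = 0.19356
step 6: Δp = -0.00976, p = 0.18379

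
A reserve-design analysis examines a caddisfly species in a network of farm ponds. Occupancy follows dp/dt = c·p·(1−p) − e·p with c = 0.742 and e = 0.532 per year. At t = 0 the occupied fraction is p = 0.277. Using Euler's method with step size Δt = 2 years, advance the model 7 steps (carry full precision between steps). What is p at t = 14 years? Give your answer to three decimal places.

Update rule: p ← p + [c·p·(1−p) − e·p]·Δt with Δt = 2.
step 1: Δp = +0.00247, p = 0.27947
step 2: Δp = +0.00147, p = 0.28094
step 3: Δp = +0.00086, p = 0.28181
step 4: Δp = +0.00051, p = 0.28232
step 5: Δp = +0.00029, p = 0.28261
step 6: Δp = +0.00017, p = 0.28278
step 7: Δp = +0.00010, p = 0.28288

0.283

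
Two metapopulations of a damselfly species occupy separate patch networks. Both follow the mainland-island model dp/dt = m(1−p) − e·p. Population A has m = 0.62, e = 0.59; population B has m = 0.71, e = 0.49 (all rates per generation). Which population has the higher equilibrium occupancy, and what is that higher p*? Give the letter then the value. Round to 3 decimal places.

A: p*_A = m/(m+e) = 0.62/1.2100 = 0.5124.
B: p*_B = 0.71/1.2000 = 0.5917.
B is higher at 0.5917.

B, 0.592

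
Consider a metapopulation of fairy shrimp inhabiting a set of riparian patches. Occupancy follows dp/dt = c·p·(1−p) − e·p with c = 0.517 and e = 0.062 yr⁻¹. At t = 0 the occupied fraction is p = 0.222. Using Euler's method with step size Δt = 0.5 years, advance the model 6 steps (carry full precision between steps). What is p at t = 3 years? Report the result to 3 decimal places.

0.494

Update rule: p ← p + [c·p·(1−p) − e·p]·Δt with Δt = 0.5.
p: 0.22200 → 0.25977  (Δp = +0.03777)
p: 0.25977 → 0.30142  (Δp = +0.04165)
p: 0.30142 → 0.34651  (Δp = +0.04509)
p: 0.34651 → 0.39430  (Δp = +0.04779)
p: 0.39430 → 0.44381  (Δp = +0.04951)
p: 0.44381 → 0.49386  (Δp = +0.05005)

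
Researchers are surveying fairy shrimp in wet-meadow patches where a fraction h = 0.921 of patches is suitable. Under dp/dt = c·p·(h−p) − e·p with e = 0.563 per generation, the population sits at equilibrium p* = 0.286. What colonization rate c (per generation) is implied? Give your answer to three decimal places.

At equilibrium c(h−p*) = e, so c = e/(h−p*).
c = 0.563/(0.921 − 0.286) = 0.563/0.6350 = 0.8866.

0.887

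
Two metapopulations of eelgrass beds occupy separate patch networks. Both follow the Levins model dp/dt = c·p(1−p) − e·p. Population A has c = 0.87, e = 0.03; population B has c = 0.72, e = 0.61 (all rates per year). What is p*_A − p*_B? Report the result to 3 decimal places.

A: p*_A = 1 − 0.03/0.87 = 0.9655.
B: p*_B = 1 − 0.61/0.72 = 0.1528.
p*_A − p*_B = 0.9655 − 0.1528 = 0.8127.

0.813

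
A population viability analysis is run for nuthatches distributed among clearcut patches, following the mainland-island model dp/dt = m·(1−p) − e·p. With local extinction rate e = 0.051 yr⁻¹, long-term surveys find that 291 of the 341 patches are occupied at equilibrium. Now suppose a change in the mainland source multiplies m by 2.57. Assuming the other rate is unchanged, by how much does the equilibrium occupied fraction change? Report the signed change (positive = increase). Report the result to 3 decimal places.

0.084

Observed p* = 291/341 = 0.85337.
Balance m(1−p*) = e·p* gives m = e·p*/(1−p*) = 0.051×0.85337/0.14663 = 0.29681.
New p* = m/(m+e) = 0.76280/(0.76280+0.05100) = 0.93733.
Δp* = 0.93733 − 0.85337 = +0.08396.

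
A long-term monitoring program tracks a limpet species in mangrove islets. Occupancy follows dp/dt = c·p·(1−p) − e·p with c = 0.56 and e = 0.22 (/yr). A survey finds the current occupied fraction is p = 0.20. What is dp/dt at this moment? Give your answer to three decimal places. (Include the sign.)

0.046

Colonization term: c·p·(1−p) = 0.56×0.20×0.8000 = 0.08960.
Extinction term: e·p = 0.04400.
dp/dt = 0.08960 − 0.04400 = 0.04560.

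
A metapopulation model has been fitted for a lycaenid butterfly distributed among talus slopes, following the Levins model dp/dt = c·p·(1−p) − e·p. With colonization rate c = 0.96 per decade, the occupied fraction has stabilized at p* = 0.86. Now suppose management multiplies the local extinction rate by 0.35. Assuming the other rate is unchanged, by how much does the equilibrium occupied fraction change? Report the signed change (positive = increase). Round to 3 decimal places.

0.091

Balance c(1−p*) = e gives e = 0.96×(1 − 0.86000) = 0.13440.
New p* = 1 − e/c = 1 − 0.04704/0.96000 = 0.95100.
Δp* = 0.95100 − 0.86000 = +0.09100.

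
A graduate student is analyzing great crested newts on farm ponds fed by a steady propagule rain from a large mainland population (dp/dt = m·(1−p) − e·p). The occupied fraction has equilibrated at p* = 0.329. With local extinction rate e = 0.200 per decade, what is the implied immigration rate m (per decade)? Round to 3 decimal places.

At equilibrium m(1−p*) = e·p*, so m = e·p*/(1−p*).
m = 0.200 × 0.329 / 0.6710 = 0.0658/0.6710 = 0.0981.

0.098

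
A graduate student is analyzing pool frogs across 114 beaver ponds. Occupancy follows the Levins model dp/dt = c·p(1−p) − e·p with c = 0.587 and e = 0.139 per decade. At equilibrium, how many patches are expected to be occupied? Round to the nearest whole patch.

87

p* = 1 − e/c = 1 − 0.139/0.587 = 0.7632.
Expected occupied patches = N × p* = 114 × 0.7632 = 87.01 ≈ 87.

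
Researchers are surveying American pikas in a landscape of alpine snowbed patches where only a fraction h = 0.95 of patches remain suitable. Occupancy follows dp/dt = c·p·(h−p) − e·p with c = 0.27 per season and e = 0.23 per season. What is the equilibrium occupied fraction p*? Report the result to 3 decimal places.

0.098

Setting dp/dt = 0 and dividing by p* gives c·(h−p*) = e.
So p* = h − e/c = 0.95 − 0.23/0.27 = 0.95 − 0.8519 = 0.0981.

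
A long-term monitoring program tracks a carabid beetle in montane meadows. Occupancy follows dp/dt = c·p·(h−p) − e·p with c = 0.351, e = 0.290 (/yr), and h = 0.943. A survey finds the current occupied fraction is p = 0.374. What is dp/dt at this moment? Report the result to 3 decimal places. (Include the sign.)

Colonization term: c·p·(h−p) = 0.351×0.374×0.5690 = 0.07469.
Extinction term: e·p = 0.10846.
dp/dt = 0.07469 − 0.10846 = -0.03377.

-0.034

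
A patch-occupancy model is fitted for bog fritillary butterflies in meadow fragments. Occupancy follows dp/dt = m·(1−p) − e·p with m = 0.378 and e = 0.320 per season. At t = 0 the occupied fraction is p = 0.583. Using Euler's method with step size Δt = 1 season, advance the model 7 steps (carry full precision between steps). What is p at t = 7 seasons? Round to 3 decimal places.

Update rule: p ← p + [m·(1−p) − e·p]·Δt with Δt = 1.
step 1: Δp = -0.02893, p = 0.55407
step 2: Δp = -0.00874, p = 0.54533
step 3: Δp = -0.00264, p = 0.54269
step 4: Δp = -0.00080, p = 0.54189
step 5: Δp = -0.00024, p = 0.54165
step 6: Δp = -0.00007, p = 0.54158
step 7: Δp = -0.00002, p = 0.54156

0.542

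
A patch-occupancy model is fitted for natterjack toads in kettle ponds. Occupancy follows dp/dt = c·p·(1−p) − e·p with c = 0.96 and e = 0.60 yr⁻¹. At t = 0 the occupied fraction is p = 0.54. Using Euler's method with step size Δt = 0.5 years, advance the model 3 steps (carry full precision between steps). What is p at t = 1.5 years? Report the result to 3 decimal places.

0.447

Update rule: p ← p + [c·p·(1−p) − e·p]·Δt with Δt = 0.5.
p: 0.54000 → 0.49723  (Δp = -0.04277)
p: 0.49723 → 0.46806  (Δp = -0.02917)
p: 0.46806 → 0.44715  (Δp = -0.02091)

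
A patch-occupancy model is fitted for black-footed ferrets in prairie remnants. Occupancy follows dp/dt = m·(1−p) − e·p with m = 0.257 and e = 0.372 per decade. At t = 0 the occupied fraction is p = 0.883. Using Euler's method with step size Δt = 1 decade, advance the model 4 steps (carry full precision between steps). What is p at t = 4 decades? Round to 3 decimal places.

0.418

Update rule: p ← p + [m·(1−p) − e·p]·Δt with Δt = 1.
  1  |  dp/dt·Δt = -0.298407  |  p_1 = 0.584593
  2  |  dp/dt·Δt = -0.110709  |  p_2 = 0.473884
  3  |  dp/dt·Δt = -0.041073  |  p_3 = 0.432811
  4  |  dp/dt·Δt = -0.015238  |  p_4 = 0.417573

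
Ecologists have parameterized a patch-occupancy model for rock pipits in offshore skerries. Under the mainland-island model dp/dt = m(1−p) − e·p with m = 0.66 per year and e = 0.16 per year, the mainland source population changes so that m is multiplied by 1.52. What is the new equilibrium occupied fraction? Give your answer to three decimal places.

Before: p* = 0.66/(0.66+0.16) = 0.8049.
After: m = 1.0032, e = 0.16; p* = 1.0032/1.1632 = 0.8624.

0.862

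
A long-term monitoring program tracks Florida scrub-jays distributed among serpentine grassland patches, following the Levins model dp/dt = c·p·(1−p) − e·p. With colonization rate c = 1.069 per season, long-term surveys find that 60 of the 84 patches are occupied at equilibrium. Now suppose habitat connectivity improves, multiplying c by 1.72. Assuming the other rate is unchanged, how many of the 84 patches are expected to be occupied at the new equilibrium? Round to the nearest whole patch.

70

Observed p* = 60/84 = 0.71429.
Balance c(1−p*) = e gives e = 1.069×(1 − 0.71429) = 0.30542.
New p* = 1 − e/c = 1 − 0.30542/1.83868 = 0.83389.
Expected occupied = 84 × 0.83389 = 70.05 ≈ 70.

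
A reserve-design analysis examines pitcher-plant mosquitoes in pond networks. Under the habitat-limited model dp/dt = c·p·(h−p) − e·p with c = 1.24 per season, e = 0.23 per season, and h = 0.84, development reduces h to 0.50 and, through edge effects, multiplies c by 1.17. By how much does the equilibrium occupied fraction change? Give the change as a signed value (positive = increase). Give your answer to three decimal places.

Before: p* = h − e/c = 0.84 − 0.23/1.24 = 0.84 − 0.1855 = 0.6545.
After: c = 1.4508, e = 0.23, h = 0.50; p* = 0.50 − 0.23/1.4508 = 0.3415.
Δp* = 0.3415 − 0.6545 = -0.3130.

-0.313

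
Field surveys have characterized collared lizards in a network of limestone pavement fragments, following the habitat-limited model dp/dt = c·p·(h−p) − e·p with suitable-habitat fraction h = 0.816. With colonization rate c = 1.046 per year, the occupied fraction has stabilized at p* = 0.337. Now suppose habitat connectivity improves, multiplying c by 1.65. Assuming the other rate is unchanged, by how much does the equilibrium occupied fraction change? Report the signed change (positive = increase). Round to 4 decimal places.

0.1887

Balance c(h−p*) = e gives e = 1.046×(0.816 − 0.33700) = 0.50103.
New p* = 0.816 − e/c = 0.816 − 0.50103/1.72590 = 0.52570.
Δp* = 0.52570 − 0.33700 = +0.18870.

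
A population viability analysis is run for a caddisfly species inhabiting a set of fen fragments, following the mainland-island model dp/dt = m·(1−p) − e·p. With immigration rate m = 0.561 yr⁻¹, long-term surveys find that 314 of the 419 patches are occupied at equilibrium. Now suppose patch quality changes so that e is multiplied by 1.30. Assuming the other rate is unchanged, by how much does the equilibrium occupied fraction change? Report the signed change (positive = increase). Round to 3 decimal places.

Observed p* = 314/419 = 0.74940.
Balance m(1−p*) = e·p* gives e = m(1−p*)/p* = 0.561×0.25060/0.74940 = 0.18760.
New p* = m/(m+e) = 0.56100/(0.56100+0.24388) = 0.69700.
Δp* = 0.69700 − 0.74940 = -0.05240.

-0.052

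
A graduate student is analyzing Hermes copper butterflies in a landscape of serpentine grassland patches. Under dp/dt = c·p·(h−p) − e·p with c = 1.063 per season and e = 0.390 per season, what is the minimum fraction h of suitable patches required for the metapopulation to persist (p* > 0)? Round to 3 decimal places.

p* = h − e/c is positive only when h > e/c.
h_min = e/c = 0.390/1.063 = 0.3669.

0.367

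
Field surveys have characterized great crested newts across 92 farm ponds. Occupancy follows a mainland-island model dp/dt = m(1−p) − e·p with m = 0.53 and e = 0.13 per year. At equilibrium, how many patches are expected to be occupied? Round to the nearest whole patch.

74

p* = m/(m+e) = 0.53/0.6600 = 0.8030.
Expected occupied patches = N × p* = 92 × 0.8030 = 73.88 ≈ 74.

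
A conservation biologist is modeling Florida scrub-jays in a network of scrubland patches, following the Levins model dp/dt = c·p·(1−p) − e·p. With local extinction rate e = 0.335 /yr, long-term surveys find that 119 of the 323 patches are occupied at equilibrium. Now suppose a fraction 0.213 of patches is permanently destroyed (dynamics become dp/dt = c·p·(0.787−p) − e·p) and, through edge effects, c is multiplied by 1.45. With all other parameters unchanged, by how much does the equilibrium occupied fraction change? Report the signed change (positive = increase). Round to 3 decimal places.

-0.017

Observed p* = 119/323 = 0.36842.
Balance c(1−p*) = e gives c = e/(1 − 0.36842) = 0.335/0.63158 = 0.53042.
New p* = 0.787 − e/c = 0.787 − 0.33500/0.76911 = 0.35143.
Δp* = 0.35143 − 0.36842 = -0.01699.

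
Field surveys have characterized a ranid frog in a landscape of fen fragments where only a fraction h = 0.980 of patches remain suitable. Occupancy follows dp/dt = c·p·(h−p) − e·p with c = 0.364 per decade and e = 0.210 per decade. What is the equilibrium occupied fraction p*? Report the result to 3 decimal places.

Setting dp/dt = 0 and dividing by p* gives c·(h−p*) = e.
So p* = h − e/c = 0.980 − 0.210/0.364 = 0.980 − 0.5769 = 0.4031.

0.403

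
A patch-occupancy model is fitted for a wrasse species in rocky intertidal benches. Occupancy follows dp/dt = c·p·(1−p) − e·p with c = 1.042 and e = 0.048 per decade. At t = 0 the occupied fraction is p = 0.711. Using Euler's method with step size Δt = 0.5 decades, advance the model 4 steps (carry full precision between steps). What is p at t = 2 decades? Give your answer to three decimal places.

Update rule: p ← p + [c·p·(1−p) − e·p]·Δt with Δt = 0.5.
step 1: Δp = +0.08999, p = 0.80099
step 2: Δp = +0.06383, p = 0.86482
step 3: Δp = +0.04015, p = 0.90497
step 4: Δp = +0.02309, p = 0.92806

0.928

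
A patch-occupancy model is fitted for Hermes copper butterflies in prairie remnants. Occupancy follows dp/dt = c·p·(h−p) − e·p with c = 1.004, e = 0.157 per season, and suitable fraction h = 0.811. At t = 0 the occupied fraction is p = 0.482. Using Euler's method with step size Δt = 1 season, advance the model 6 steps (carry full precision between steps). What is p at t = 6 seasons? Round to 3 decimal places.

0.654

Update rule: p ← p + [c·p·(h−p) − e·p]·Δt with Δt = 1.
step 1: Δp = +0.08354, p = 0.56554
step 2: Δp = +0.05058, p = 0.61612
step 3: Δp = +0.02382, p = 0.63994
step 4: Δp = +0.00944, p = 0.64938
step 5: Δp = +0.00342, p = 0.65280
step 6: Δp = +0.00120, p = 0.65400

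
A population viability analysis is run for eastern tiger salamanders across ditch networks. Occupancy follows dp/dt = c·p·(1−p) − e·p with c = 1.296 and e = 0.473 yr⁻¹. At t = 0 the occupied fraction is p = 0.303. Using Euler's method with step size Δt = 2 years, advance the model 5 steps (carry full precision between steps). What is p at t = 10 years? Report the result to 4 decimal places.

Update rule: p ← p + [c·p·(1−p) − e·p]·Δt with Δt = 2.
t = 2: p = 0.30300 + (+0.26077) = 0.56377
t = 4: p = 0.56377 + (+0.10413) = 0.66790
t = 6: p = 0.66790 + (-0.05691) = 0.61099
t = 8: p = 0.61099 + (+0.03807) = 0.64906
t = 10: p = 0.64906 + (-0.02360) = 0.62546

0.6255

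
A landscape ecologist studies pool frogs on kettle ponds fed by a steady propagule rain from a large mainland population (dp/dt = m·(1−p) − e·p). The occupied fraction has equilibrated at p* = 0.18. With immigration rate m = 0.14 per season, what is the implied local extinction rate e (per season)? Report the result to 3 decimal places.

0.638

At equilibrium m(1−p*) = e·p*, so e = m(1−p*)/p*.
e = 0.14 × 0.8200 / 0.18 = 0.6378.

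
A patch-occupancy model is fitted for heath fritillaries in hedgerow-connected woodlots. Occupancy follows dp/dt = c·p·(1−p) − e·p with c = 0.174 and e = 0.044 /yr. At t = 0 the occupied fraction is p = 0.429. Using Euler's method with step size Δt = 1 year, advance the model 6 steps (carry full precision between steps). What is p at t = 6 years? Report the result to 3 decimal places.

0.560

Update rule: p ← p + [c·p·(1−p) − e·p]·Δt with Δt = 1.
t = 1: p = 0.42900 + (+0.02375) = 0.45275
t = 2: p = 0.45275 + (+0.02319) = 0.47594
t = 3: p = 0.47594 + (+0.02246) = 0.49840
t = 4: p = 0.49840 + (+0.02157) = 0.51997
t = 5: p = 0.51997 + (+0.02055) = 0.54052
t = 6: p = 0.54052 + (+0.01943) = 0.55995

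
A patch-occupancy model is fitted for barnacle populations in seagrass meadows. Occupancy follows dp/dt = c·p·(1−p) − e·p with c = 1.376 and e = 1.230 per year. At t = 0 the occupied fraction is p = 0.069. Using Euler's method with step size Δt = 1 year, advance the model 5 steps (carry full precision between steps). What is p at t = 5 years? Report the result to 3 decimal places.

Update rule: p ← p + [c·p·(1−p) − e·p]·Δt with Δt = 1.
step 1: Δp = +0.00352, p = 0.07252
step 2: Δp = +0.00335, p = 0.07587
step 3: Δp = +0.00316, p = 0.07903
step 4: Δp = +0.00294, p = 0.08197
step 5: Δp = +0.00272, p = 0.08470

0.085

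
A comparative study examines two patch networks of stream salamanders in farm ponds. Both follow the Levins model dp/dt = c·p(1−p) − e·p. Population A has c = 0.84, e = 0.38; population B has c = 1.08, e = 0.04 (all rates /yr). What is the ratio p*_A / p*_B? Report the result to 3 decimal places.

0.569

A: p*_A = 1 − 0.38/0.84 = 0.5476.
B: p*_B = 1 − 0.04/1.08 = 0.9630.
p*_A / p*_B = 0.5476/0.9630 = 0.5687.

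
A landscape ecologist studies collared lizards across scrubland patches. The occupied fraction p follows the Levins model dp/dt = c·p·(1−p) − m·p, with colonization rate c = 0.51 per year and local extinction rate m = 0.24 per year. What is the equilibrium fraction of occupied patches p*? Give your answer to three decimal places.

0.529

At equilibrium, colonization balances extinction: c·p*·(1−p*) = m·p*.
So p* = 1 − m/c = 1 − 0.24/0.51 = 1 − 0.4706 = 0.5294.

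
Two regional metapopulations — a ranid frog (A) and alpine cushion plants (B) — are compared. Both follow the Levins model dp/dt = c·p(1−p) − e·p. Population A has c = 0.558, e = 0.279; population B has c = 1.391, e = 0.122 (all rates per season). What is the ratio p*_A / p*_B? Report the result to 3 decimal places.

A: p*_A = 1 − 0.279/0.558 = 0.5000.
B: p*_B = 1 − 0.122/1.391 = 0.9123.
p*_A / p*_B = 0.5000/0.9123 = 0.5481.

0.548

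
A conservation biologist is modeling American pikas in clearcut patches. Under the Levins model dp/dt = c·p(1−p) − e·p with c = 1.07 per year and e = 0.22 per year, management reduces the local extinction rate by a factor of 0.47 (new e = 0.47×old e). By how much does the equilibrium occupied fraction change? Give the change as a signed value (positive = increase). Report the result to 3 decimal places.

0.109

Before: p* = 1 − 0.22/1.07 = 0.7944.
After the change, c = 1.07, e = 0.1034, so p* = 1 − 0.1034/1.07 = 0.9034.
Δp* = 0.9034 − 0.7944 = +0.1090.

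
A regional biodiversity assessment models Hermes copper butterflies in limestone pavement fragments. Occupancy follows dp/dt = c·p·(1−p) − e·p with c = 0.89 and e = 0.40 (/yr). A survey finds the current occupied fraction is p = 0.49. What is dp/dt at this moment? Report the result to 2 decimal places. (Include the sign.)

Colonization term: c·p·(1−p) = 0.89×0.49×0.5100 = 0.22241.
Extinction term: e·p = 0.19600.
dp/dt = 0.22241 − 0.19600 = 0.02641.

0.03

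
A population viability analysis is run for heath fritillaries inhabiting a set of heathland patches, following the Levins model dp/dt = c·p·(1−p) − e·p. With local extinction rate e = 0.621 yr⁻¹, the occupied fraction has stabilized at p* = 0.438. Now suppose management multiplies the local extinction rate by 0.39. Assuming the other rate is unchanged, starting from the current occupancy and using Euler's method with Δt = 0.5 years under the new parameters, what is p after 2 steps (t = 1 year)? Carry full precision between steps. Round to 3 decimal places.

0.596

Balance c(1−p*) = e gives c = e/(1 − 0.43800) = 0.621/0.56200 = 1.10498.
Starting from p₀ = 0.43800; update p ← p + (dp/dt)·Δt with the new parameters.
p: 0.43800 → 0.52096  (Δp = +0.08296)
p: 0.52096 → 0.59575  (Δp = +0.07479)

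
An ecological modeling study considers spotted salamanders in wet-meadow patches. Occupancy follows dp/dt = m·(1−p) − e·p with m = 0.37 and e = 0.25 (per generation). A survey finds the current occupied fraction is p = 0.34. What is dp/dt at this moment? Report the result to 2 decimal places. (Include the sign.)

Colonization term: m·(1−p) = 0.37×0.6600 = 0.24420.
Extinction term: e·p = 0.08500.
dp/dt = 0.24420 − 0.08500 = 0.15920.

0.16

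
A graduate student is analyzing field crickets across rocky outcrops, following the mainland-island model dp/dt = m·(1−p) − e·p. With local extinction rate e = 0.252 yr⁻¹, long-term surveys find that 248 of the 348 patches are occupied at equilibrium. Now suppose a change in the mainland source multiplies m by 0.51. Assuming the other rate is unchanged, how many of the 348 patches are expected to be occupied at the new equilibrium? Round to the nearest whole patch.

194

Observed p* = 248/348 = 0.71264.
Balance m(1−p*) = e·p* gives m = e·p*/(1−p*) = 0.252×0.71264/0.28736 = 0.62495.
New p* = m/(m+e) = 0.31872/(0.31872+0.25200) = 0.55845.
Expected occupied = 348 × 0.55845 = 194.34 ≈ 194.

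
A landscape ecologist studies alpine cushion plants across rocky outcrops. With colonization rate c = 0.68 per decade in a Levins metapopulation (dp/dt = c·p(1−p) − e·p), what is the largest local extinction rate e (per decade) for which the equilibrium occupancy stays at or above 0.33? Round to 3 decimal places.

0.456

1 − e/c ≥ 0.33 ⇒ e ≤ c(1 − 0.33) = 0.68 × 0.6700.
e_max = 0.4556.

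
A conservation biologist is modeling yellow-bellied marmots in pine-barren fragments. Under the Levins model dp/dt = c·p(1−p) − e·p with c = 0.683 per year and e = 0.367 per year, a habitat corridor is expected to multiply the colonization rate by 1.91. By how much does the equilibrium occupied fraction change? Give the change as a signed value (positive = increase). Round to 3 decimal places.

Before: p* = 1 − 0.367/0.683 = 0.4627.
After the change, c = 1.30453, e = 0.367, so p* = 1 − 0.367/1.30453 = 0.7187.
Δp* = 0.7187 − 0.4627 = +0.2560.

0.256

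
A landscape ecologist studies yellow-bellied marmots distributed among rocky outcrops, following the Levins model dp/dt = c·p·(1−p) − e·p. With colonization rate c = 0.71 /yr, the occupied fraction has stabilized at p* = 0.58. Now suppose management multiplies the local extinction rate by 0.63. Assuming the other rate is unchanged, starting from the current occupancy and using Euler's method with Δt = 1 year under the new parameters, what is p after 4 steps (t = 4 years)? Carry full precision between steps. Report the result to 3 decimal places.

0.723

Balance c(1−p*) = e gives e = 0.71×(1 − 0.58000) = 0.29820.
Starting from p₀ = 0.58000; update p ← p + (dp/dt)·Δt with the new parameters.
p: 0.58000 → 0.64399  (Δp = +0.06399)
p: 0.64399 → 0.68579  (Δp = +0.04179)
p: 0.68579 → 0.70994  (Δp = +0.02416)
p: 0.70994 → 0.72278  (Δp = +0.01283)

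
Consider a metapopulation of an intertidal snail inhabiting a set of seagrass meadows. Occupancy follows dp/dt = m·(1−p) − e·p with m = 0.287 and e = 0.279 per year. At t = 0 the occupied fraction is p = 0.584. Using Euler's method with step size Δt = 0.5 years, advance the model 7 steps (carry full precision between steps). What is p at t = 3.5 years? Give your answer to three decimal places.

0.515

Update rule: p ← p + [m·(1−p) − e·p]·Δt with Δt = 0.5.
t = 0.5: p = 0.58400 + (-0.02177) = 0.56223
t = 1: p = 0.56223 + (-0.01561) = 0.54662
t = 1.5: p = 0.54662 + (-0.01119) = 0.53542
t = 2: p = 0.53542 + (-0.00803) = 0.52740
t = 2.5: p = 0.52740 + (-0.00575) = 0.52165
t = 3: p = 0.52165 + (-0.00413) = 0.51752
t = 3.5: p = 0.51752 + (-0.00296) = 0.51456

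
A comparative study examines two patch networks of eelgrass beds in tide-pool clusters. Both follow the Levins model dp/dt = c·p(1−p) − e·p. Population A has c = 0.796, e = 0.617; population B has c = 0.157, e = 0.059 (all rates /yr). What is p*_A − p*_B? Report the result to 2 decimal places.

-0.40

A: p*_A = 1 − 0.617/0.796 = 0.2249.
B: p*_B = 1 − 0.059/0.157 = 0.6242.
p*_A − p*_B = 0.2249 − 0.6242 = -0.3993.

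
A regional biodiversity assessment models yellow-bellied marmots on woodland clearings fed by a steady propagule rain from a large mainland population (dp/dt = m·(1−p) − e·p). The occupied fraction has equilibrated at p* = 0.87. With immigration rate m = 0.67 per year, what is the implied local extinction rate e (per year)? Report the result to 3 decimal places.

At equilibrium m(1−p*) = e·p*, so e = m(1−p*)/p*.
e = 0.67 × 0.1300 / 0.87 = 0.1001.

0.100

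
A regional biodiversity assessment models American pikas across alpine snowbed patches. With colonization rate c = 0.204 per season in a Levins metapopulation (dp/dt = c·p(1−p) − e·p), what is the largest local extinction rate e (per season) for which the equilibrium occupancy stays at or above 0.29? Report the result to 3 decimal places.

1 − e/c ≥ 0.29 ⇒ e ≤ c(1 − 0.29) = 0.204 × 0.7100.
e_max = 0.1448.

0.145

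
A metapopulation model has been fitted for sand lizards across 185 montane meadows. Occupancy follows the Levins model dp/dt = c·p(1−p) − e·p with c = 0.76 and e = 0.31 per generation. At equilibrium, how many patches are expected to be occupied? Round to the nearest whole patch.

p* = 1 − e/c = 1 − 0.31/0.76 = 0.5921.
Expected occupied patches = N × p* = 185 × 0.5921 = 109.54 ≈ 110.

110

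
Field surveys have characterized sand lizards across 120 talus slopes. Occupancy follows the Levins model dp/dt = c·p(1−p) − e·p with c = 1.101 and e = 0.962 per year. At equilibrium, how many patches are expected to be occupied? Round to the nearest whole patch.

p* = 1 − e/c = 1 − 0.962/1.101 = 0.1262.
Expected occupied patches = N × p* = 120 × 0.1262 = 15.15 ≈ 15.

15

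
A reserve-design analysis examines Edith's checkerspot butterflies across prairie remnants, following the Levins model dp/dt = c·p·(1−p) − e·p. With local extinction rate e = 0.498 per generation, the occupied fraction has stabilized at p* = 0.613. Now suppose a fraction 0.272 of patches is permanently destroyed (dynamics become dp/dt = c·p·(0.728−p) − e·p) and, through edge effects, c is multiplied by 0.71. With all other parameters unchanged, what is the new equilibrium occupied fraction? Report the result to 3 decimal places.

Balance c(1−p*) = e gives c = e/(1 − 0.61300) = 0.498/0.38700 = 1.28682.
New p* = 0.728 − e/c = 0.728 − 0.49800/0.91364 = 0.18293.

0.183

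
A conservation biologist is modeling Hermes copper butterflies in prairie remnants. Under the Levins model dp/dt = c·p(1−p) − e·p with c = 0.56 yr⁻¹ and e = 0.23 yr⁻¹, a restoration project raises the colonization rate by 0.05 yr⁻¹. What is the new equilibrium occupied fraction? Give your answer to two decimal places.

0.62

Before: p* = 1 − 0.23/0.56 = 0.5893.
After the change, c = 0.61, e = 0.23, so p* = 1 − 0.23/0.61 = 0.6230.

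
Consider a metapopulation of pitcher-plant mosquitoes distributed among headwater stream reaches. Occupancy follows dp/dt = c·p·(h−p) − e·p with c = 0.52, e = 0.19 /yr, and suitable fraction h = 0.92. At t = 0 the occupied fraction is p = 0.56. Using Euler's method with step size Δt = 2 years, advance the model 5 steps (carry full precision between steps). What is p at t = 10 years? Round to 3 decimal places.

0.555

Update rule: p ← p + [c·p·(h−p) − e·p]·Δt with Δt = 2.
t = 2: p = 0.56000 + (-0.00314) = 0.55686
t = 4: p = 0.55686 + (-0.00130) = 0.55556
t = 6: p = 0.55556 + (-0.00055) = 0.55501
t = 8: p = 0.55501 + (-0.00023) = 0.55478
t = 10: p = 0.55478 + (-0.00010) = 0.55469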